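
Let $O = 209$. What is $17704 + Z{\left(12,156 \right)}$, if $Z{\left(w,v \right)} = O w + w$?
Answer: $20224$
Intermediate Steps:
$Z{\left(w,v \right)} = 210 w$ ($Z{\left(w,v \right)} = 209 w + w = 210 w$)
$17704 + Z{\left(12,156 \right)} = 17704 + 210 \cdot 12 = 17704 + 2520 = 20224$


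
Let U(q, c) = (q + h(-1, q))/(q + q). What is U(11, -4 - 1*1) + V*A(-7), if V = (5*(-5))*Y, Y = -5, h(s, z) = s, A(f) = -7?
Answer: -9620/11 ≈ -874.54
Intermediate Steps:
V = 125 (V = (5*(-5))*(-5) = -25*(-5) = 125)
U(q, c) = (-1 + q)/(2*q) (U(q, c) = (q - 1)/(q + q) = (-1 + q)/((2*q)) = (-1 + q)*(1/(2*q)) = (-1 + q)/(2*q))
U(11, -4 - 1*1) + V*A(-7) = (½)*(-1 + 11)/11 + 125*(-7) = (½)*(1/11)*10 - 875 = 5/11 - 875 = -9620/11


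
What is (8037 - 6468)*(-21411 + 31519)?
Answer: 15859452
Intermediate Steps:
(8037 - 6468)*(-21411 + 31519) = 1569*10108 = 15859452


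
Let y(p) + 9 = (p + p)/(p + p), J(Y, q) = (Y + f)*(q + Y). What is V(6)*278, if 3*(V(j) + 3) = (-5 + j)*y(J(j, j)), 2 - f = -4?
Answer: -4726/3 ≈ -1575.3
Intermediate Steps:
f = 6 (f = 2 - 1*(-4) = 2 + 4 = 6)
J(Y, q) = (6 + Y)*(Y + q) (J(Y, q) = (Y + 6)*(q + Y) = (6 + Y)*(Y + q))
y(p) = -8 (y(p) = -9 + (p + p)/(p + p) = -9 + (2*p)/((2*p)) = -9 + (2*p)*(1/(2*p)) = -9 + 1 = -8)
V(j) = 31/3 - 8*j/3 (V(j) = -3 + ((-5 + j)*(-8))/3 = -3 + (40 - 8*j)/3 = -3 + (40/3 - 8*j/3) = 31/3 - 8*j/3)
V(6)*278 = (31/3 - 8/3*6)*278 = (31/3 - 16)*278 = -17/3*278 = -4726/3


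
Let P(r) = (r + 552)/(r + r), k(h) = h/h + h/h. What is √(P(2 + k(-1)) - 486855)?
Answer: I*√1947142/2 ≈ 697.7*I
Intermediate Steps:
k(h) = 2 (k(h) = 1 + 1 = 2)
P(r) = (552 + r)/(2*r) (P(r) = (552 + r)/((2*r)) = (552 + r)*(1/(2*r)) = (552 + r)/(2*r))
√(P(2 + k(-1)) - 486855) = √((552 + (2 + 2))/(2*(2 + 2)) - 486855) = √((½)*(552 + 4)/4 - 486855) = √((½)*(¼)*556 - 486855) = √(139/2 - 486855) = √(-973571/2) = I*√1947142/2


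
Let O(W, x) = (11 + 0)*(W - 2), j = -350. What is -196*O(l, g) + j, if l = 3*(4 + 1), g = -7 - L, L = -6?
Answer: -28378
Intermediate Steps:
g = -1 (g = -7 - 1*(-6) = -7 + 6 = -1)
l = 15 (l = 3*5 = 15)
O(W, x) = -22 + 11*W (O(W, x) = 11*(-2 + W) = -22 + 11*W)
-196*O(l, g) + j = -196*(-22 + 11*15) - 350 = -196*(-22 + 165) - 350 = -196*143 - 350 = -28028 - 350 = -28378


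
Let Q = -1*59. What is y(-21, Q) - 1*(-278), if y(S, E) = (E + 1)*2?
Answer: 162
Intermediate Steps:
Q = -59
y(S, E) = 2 + 2*E (y(S, E) = (1 + E)*2 = 2 + 2*E)
y(-21, Q) - 1*(-278) = (2 + 2*(-59)) - 1*(-278) = (2 - 118) + 278 = -116 + 278 = 162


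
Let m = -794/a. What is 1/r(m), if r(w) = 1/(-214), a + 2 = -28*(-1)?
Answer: -214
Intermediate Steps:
a = 26 (a = -2 - 28*(-1) = -2 + 28 = 26)
m = -397/13 (m = -794/26 = -794*1/26 = -397/13 ≈ -30.538)
r(w) = -1/214
1/r(m) = 1/(-1/214) = -214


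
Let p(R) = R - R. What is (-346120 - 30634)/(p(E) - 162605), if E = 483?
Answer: 22162/9565 ≈ 2.3170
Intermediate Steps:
p(R) = 0
(-346120 - 30634)/(p(E) - 162605) = (-346120 - 30634)/(0 - 162605) = -376754/(-162605) = -376754*(-1/162605) = 22162/9565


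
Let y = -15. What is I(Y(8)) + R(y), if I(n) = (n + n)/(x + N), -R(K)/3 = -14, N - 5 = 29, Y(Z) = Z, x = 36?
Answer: 1478/35 ≈ 42.229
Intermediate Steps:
N = 34 (N = 5 + 29 = 34)
R(K) = 42 (R(K) = -3*(-14) = 42)
I(n) = n/35 (I(n) = (n + n)/(36 + 34) = (2*n)/70 = (2*n)*(1/70) = n/35)
I(Y(8)) + R(y) = (1/35)*8 + 42 = 8/35 + 42 = 1478/35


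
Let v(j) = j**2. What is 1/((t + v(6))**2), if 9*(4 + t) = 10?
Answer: 81/88804 ≈ 0.00091212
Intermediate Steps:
t = -26/9 (t = -4 + (1/9)*10 = -4 + 10/9 = -26/9 ≈ -2.8889)
1/((t + v(6))**2) = 1/((-26/9 + 6**2)**2) = 1/((-26/9 + 36)**2) = 1/((298/9)**2) = 1/(88804/81) = 81/88804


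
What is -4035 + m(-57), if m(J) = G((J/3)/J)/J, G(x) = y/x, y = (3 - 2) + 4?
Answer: -76670/19 ≈ -4035.3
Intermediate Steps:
y = 5 (y = 1 + 4 = 5)
G(x) = 5/x
m(J) = 15/J (m(J) = (5/(((J/3)/J)))/J = (5/(⅓))/J = (5*3)/J = 15/J)
-4035 + m(-57) = -4035 + 15/(-57) = -4035 + 15*(-1/57) = -4035 - 5/19 = -76670/19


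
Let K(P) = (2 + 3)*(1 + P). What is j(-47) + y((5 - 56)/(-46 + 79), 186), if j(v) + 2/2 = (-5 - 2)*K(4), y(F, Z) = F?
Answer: -1953/11 ≈ -177.55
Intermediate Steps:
K(P) = 5 + 5*P (K(P) = 5*(1 + P) = 5 + 5*P)
j(v) = -176 (j(v) = -1 + (-5 - 2)*(5 + 5*4) = -1 - 7*(5 + 20) = -1 - 7*25 = -1 - 175 = -176)
j(-47) + y((5 - 56)/(-46 + 79), 186) = -176 + (5 - 56)/(-46 + 79) = -176 - 51/33 = -176 - 51*1/33 = -176 - 17/11 = -1953/11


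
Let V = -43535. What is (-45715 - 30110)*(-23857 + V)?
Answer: 5109998400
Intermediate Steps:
(-45715 - 30110)*(-23857 + V) = (-45715 - 30110)*(-23857 - 43535) = -75825*(-67392) = 5109998400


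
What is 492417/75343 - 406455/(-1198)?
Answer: 31213454631/90260914 ≈ 345.81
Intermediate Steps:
492417/75343 - 406455/(-1198) = 492417*(1/75343) - 406455*(-1/1198) = 492417/75343 + 406455/1198 = 31213454631/90260914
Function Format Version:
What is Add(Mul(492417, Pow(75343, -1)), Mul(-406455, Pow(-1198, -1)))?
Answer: Rational(31213454631, 90260914) ≈ 345.81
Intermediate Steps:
Add(Mul(492417, Pow(75343, -1)), Mul(-406455, Pow(-1198, -1))) = Add(Mul(492417, Rational(1, 75343)), Mul(-406455, Rational(-1, 1198))) = Add(Rational(492417, 75343), Rational(406455, 1198)) = Rational(31213454631, 90260914)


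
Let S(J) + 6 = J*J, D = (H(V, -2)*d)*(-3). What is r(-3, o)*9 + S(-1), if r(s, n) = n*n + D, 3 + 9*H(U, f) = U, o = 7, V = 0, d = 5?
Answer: 481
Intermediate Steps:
H(U, f) = -⅓ + U/9
D = 5 (D = ((-⅓ + (⅑)*0)*5)*(-3) = ((-⅓ + 0)*5)*(-3) = -⅓*5*(-3) = -5/3*(-3) = 5)
r(s, n) = 5 + n² (r(s, n) = n*n + 5 = n² + 5 = 5 + n²)
S(J) = -6 + J² (S(J) = -6 + J*J = -6 + J²)
r(-3, o)*9 + S(-1) = (5 + 7²)*9 + (-6 + (-1)²) = (5 + 49)*9 + (-6 + 1) = 54*9 - 5 = 486 - 5 = 481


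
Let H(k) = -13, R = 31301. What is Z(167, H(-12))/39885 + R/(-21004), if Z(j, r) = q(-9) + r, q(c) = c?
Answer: -1248902473/837744540 ≈ -1.4908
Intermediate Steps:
Z(j, r) = -9 + r
Z(167, H(-12))/39885 + R/(-21004) = (-9 - 13)/39885 + 31301/(-21004) = -22*1/39885 + 31301*(-1/21004) = -22/39885 - 31301/21004 = -1248902473/837744540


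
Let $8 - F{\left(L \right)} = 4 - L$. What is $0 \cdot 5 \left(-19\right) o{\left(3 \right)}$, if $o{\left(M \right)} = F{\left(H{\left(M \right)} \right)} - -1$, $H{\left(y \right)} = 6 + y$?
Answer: $0$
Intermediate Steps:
$F{\left(L \right)} = 4 + L$ ($F{\left(L \right)} = 8 - \left(4 - L\right) = 8 + \left(-4 + L\right) = 4 + L$)
$o{\left(M \right)} = 11 + M$ ($o{\left(M \right)} = \left(4 + \left(6 + M\right)\right) - -1 = \left(10 + M\right) + 1 = 11 + M$)
$0 \cdot 5 \left(-19\right) o{\left(3 \right)} = 0 \cdot 5 \left(-19\right) \left(11 + 3\right) = 0 \left(-19\right) 14 = 0 \cdot 14 = 0$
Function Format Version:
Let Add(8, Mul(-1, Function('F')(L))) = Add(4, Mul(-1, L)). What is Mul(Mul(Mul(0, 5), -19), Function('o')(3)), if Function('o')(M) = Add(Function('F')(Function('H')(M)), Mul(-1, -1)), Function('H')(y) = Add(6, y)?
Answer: 0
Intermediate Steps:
Function('F')(L) = Add(4, L) (Function('F')(L) = Add(8, Mul(-1, Add(4, Mul(-1, L)))) = Add(8, Add(-4, L)) = Add(4, L))
Function('o')(M) = Add(11, M) (Function('o')(M) = Add(Add(4, Add(6, M)), Mul(-1, -1)) = Add(Add(10, M), 1) = Add(11, M))
Mul(Mul(Mul(0, 5), -19), Function('o')(3)) = Mul(Mul(Mul(0, 5), -19), Add(11, 3)) = Mul(Mul(0, -19), 14) = Mul(0, 14) = 0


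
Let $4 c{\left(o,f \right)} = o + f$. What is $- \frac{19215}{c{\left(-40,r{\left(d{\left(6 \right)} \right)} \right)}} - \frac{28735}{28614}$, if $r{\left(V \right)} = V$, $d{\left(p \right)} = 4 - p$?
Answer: $\frac{52334885}{28614} \approx 1829.0$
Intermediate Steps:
$c{\left(o,f \right)} = \frac{f}{4} + \frac{o}{4}$ ($c{\left(o,f \right)} = \frac{o + f}{4} = \frac{f + o}{4} = \frac{f}{4} + \frac{o}{4}$)
$- \frac{19215}{c{\left(-40,r{\left(d{\left(6 \right)} \right)} \right)}} - \frac{28735}{28614} = - \frac{19215}{\frac{4 - 6}{4} + \frac{1}{4} \left(-40\right)} - \frac{28735}{28614} = - \frac{19215}{\frac{4 - 6}{4} - 10} - \frac{28735}{28614} = - \frac{19215}{\frac{1}{4} \left(-2\right) - 10} - \frac{28735}{28614} = - \frac{19215}{- \frac{1}{2} - 10} - \frac{28735}{28614} = - \frac{19215}{- \frac{21}{2}} - \frac{28735}{28614} = \left(-19215\right) \left(- \frac{2}{21}\right) - \frac{28735}{28614} = 1830 - \frac{28735}{28614} = \frac{52334885}{28614}$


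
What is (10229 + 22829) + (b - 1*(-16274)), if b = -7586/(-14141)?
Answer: 697611398/14141 ≈ 49333.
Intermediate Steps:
b = 7586/14141 (b = -7586*(-1/14141) = 7586/14141 ≈ 0.53645)
(10229 + 22829) + (b - 1*(-16274)) = (10229 + 22829) + (7586/14141 - 1*(-16274)) = 33058 + (7586/14141 + 16274) = 33058 + 230138220/14141 = 697611398/14141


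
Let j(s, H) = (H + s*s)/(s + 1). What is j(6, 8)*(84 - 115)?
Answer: -1364/7 ≈ -194.86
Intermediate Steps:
j(s, H) = (H + s²)/(1 + s)
j(6, 8)*(84 - 115) = ((8 + 6²)/(1 + 6))*(84 - 115) = ((8 + 36)/7)*(-31) = ((⅐)*44)*(-31) = (44/7)*(-31) = -1364/7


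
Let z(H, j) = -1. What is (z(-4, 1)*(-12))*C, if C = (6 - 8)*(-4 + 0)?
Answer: 96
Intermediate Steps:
C = 8 (C = -2*(-4) = 8)
(z(-4, 1)*(-12))*C = -1*(-12)*8 = 12*8 = 96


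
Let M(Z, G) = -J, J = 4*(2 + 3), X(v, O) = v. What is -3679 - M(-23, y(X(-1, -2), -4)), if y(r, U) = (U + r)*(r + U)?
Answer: -3659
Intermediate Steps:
J = 20 (J = 4*5 = 20)
y(r, U) = (U + r)² (y(r, U) = (U + r)*(U + r) = (U + r)²)
M(Z, G) = -20 (M(Z, G) = -1*20 = -20)
-3679 - M(-23, y(X(-1, -2), -4)) = -3679 - 1*(-20) = -3679 + 20 = -3659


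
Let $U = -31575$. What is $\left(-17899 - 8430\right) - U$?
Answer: $5246$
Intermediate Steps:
$\left(-17899 - 8430\right) - U = \left(-17899 - 8430\right) - -31575 = \left(-17899 - 8430\right) + 31575 = -26329 + 31575 = 5246$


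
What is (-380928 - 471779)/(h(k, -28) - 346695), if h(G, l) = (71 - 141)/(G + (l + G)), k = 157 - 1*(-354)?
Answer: 60542197/24615350 ≈ 2.4595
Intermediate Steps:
k = 511 (k = 157 + 354 = 511)
h(G, l) = -70/(l + 2*G) (h(G, l) = -70/(G + (G + l)) = -70/(l + 2*G))
(-380928 - 471779)/(h(k, -28) - 346695) = (-380928 - 471779)/(-70/(-28 + 2*511) - 346695) = -852707/(-70/(-28 + 1022) - 346695) = -852707/(-70/994 - 346695) = -852707/(-70*1/994 - 346695) = -852707/(-5/71 - 346695) = -852707/(-24615350/71) = -852707*(-71/24615350) = 60542197/24615350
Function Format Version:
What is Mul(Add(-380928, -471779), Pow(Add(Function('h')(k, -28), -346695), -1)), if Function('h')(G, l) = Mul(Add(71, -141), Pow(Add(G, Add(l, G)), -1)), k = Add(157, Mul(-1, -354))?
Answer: Rational(60542197, 24615350) ≈ 2.4595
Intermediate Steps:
k = 511 (k = Add(157, 354) = 511)
Function('h')(G, l) = Mul(-70, Pow(Add(l, Mul(2, G)), -1)) (Function('h')(G, l) = Mul(-70, Pow(Add(G, Add(G, l)), -1)) = Mul(-70, Pow(Add(l, Mul(2, G)), -1)))
Mul(Add(-380928, -471779), Pow(Add(Function('h')(k, -28), -346695), -1)) = Mul(Add(-380928, -471779), Pow(Add(Mul(-70, Pow(Add(-28, Mul(2, 511)), -1)), -346695), -1)) = Mul(-852707, Pow(Add(Mul(-70, Pow(Add(-28, 1022), -1)), -346695), -1)) = Mul(-852707, Pow(Add(Mul(-70, Pow(994, -1)), -346695), -1)) = Mul(-852707, Pow(Add(Mul(-70, Rational(1, 994)), -346695), -1)) = Mul(-852707, Pow(Add(Rational(-5, 71), -346695), -1)) = Mul(-852707, Pow(Rational(-24615350, 71), -1)) = Mul(-852707, Rational(-71, 24615350)) = Rational(60542197, 24615350)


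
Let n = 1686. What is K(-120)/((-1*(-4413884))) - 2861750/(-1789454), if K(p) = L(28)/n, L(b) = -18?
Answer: 1774716268764319/1109731154296708 ≈ 1.5992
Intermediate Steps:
K(p) = -3/281 (K(p) = -18/1686 = -18*1/1686 = -3/281)
K(-120)/((-1*(-4413884))) - 2861750/(-1789454) = -3/(281*((-1*(-4413884)))) - 2861750/(-1789454) = -3/281/4413884 - 2861750*(-1/1789454) = -3/281*1/4413884 + 1430875/894727 = -3/1240301404 + 1430875/894727 = 1774716268764319/1109731154296708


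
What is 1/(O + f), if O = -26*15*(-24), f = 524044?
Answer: 1/533404 ≈ 1.8748e-6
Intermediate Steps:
O = 9360 (O = -390*(-24) = 9360)
1/(O + f) = 1/(9360 + 524044) = 1/533404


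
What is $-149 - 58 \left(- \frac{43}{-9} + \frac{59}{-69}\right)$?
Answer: $- \frac{77939}{207} \approx -376.52$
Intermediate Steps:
$-149 - 58 \left(- \frac{43}{-9} + \frac{59}{-69}\right) = -149 - 58 \left(\left(-43\right) \left(- \frac{1}{9}\right) + 59 \left(- \frac{1}{69}\right)\right) = -149 - 58 \left(\frac{43}{9} - \frac{59}{69}\right) = -149 - \frac{47096}{207} = - \frac{77939}{207}$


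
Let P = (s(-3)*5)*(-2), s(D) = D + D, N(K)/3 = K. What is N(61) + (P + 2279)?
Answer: 2522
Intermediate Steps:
N(K) = 3*K
s(D) = 2*D
P = 60 (P = ((2*(-3))*5)*(-2) = -6*5*(-2) = -30*(-2) = 60)
N(61) + (P + 2279) = 3*61 + (60 + 2279) = 183 + 2339 = 2522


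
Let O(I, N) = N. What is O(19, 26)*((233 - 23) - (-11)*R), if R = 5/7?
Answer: 39650/7 ≈ 5664.3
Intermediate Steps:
R = 5/7 (R = 5*(⅐) = 5/7 ≈ 0.71429)
O(19, 26)*((233 - 23) - (-11)*R) = 26*((233 - 23) - (-11)*5/7) = 26*(210 - 1*(-55/7)) = 26*(210 + 55/7) = 26*(1525/7) = 39650/7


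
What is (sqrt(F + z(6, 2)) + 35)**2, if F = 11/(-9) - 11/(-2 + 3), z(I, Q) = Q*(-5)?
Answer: 10825/9 + 700*I*sqrt(2)/3 ≈ 1202.8 + 329.98*I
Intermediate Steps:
z(I, Q) = -5*Q
F = -110/9 (F = 11*(-1/9) - 11/1 = -11/9 - 11*1 = -11/9 - 11 = -110/9 ≈ -12.222)
(sqrt(F + z(6, 2)) + 35)**2 = (sqrt(-110/9 - 5*2) + 35)**2 = (sqrt(-110/9 - 10) + 35)**2 = (sqrt(-200/9) + 35)**2 = (10*I*sqrt(2)/3 + 35)**2 = (35 + 10*I*sqrt(2)/3)**2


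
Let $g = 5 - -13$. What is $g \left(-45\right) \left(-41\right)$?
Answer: $33210$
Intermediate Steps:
$g = 18$ ($g = 5 + 13 = 18$)
$g \left(-45\right) \left(-41\right) = 18 \left(-45\right) \left(-41\right) = \left(-810\right) \left(-41\right) = 33210$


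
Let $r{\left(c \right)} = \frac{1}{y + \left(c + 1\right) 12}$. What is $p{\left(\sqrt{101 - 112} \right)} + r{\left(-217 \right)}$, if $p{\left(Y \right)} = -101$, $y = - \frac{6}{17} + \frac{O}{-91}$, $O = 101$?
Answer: $- \frac{405222334}{4012087} \approx -101.0$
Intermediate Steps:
$y = - \frac{2263}{1547}$ ($y = - \frac{6}{17} + \frac{101}{-91} = \left(-6\right) \frac{1}{17} + 101 \left(- \frac{1}{91}\right) = - \frac{6}{17} - \frac{101}{91} = - \frac{2263}{1547} \approx -1.4628$)
$r{\left(c \right)} = \frac{1}{\frac{16301}{1547} + 12 c}$ ($r{\left(c \right)} = \frac{1}{- \frac{2263}{1547} + \left(c + 1\right) 12} = \frac{1}{- \frac{2263}{1547} + \left(1 + c\right) 12} = \frac{1}{- \frac{2263}{1547} + \left(12 + 12 c\right)} = \frac{1}{\frac{16301}{1547} + 12 c}$)
$p{\left(\sqrt{101 - 112} \right)} + r{\left(-217 \right)} = -101 + \frac{1547}{16301 + 18564 \left(-217\right)} = -101 + \frac{1547}{16301 - 4028388} = -101 + \frac{1547}{-4012087} = -101 + 1547 \left(- \frac{1}{4012087}\right) = -101 - \frac{1547}{4012087} = - \frac{405222334}{4012087}$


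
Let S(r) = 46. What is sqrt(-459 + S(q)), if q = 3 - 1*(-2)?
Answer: I*sqrt(413) ≈ 20.322*I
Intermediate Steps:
q = 5 (q = 3 + 2 = 5)
sqrt(-459 + S(q)) = sqrt(-459 + 46) = sqrt(-413) = I*sqrt(413)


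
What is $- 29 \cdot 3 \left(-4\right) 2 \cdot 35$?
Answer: $24360$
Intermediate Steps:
$- 29 \cdot 3 \left(-4\right) 2 \cdot 35 = - 29 \left(\left(-12\right) 2\right) 35 = \left(-29\right) \left(-24\right) 35 = 696 \cdot 35 = 24360$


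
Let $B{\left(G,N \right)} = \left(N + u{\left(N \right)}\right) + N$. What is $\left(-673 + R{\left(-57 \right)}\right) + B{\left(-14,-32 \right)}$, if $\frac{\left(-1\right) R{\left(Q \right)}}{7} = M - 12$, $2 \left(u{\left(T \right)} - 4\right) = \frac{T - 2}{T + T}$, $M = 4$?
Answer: $- \frac{43311}{64} \approx -676.73$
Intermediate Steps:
$u{\left(T \right)} = 4 + \frac{-2 + T}{4 T}$ ($u{\left(T \right)} = 4 + \frac{\left(T - 2\right) \frac{1}{T + T}}{2} = 4 + \frac{\left(-2 + T\right) \frac{1}{2 T}}{2} = 4 + \frac{\frac{1}{2} \frac{1}{T} \left(-2 + T\right)}{2} = 4 + \frac{-2 + T}{4 T}$)
$B{\left(G,N \right)} = 2 N + \frac{-2 + 17 N}{4 N}$ ($B{\left(G,N \right)} = \left(N + \frac{-2 + 17 N}{4 N}\right) + N = 2 N + \frac{-2 + 17 N}{4 N}$)
$R{\left(Q \right)} = 56$ ($R{\left(Q \right)} = - 7 \left(4 - 12\right) = \left(-7\right) \left(-8\right) = 56$)
$\left(-673 + R{\left(-57 \right)}\right) + B{\left(-14,-32 \right)} = \left(-673 + 56\right) + \left(\frac{17}{4} + 2 \left(-32\right) - \frac{1}{2 \left(-32\right)}\right) = -617 - \frac{3823}{64} = - \frac{43311}{64}$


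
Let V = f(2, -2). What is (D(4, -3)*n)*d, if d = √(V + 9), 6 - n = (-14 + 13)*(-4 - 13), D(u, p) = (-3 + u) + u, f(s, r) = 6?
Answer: -55*√15 ≈ -213.01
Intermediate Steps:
D(u, p) = -3 + 2*u
n = -11 (n = 6 - (-14 + 13)*(-4 - 13) = 6 - (-1)*(-17) = 6 - 1*17 = 6 - 17 = -11)
V = 6
d = √15 (d = √(6 + 9) = √15 ≈ 3.8730)
(D(4, -3)*n)*d = ((-3 + 2*4)*(-11))*√15 = ((-3 + 8)*(-11))*√15 = (5*(-11))*√15 = -55*√15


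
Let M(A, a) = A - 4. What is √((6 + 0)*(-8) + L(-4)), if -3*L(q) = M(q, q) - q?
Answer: 2*I*√105/3 ≈ 6.8313*I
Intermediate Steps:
M(A, a) = -4 + A
L(q) = 4/3 (L(q) = -((-4 + q) - q)/3 = -⅓*(-4) = 4/3)
√((6 + 0)*(-8) + L(-4)) = √((6 + 0)*(-8) + 4/3) = √(6*(-8) + 4/3) = √(-48 + 4/3) = √(-140/3) = 2*I*√105/3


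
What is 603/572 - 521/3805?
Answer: 1996403/2176460 ≈ 0.91727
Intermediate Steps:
603/572 - 521/3805 = 1996403/2176460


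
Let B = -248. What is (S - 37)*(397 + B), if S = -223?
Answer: -38740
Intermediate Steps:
(S - 37)*(397 + B) = (-223 - 37)*(397 - 248) = -260*149 = -38740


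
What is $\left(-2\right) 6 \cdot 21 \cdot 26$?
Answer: $-6552$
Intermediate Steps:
$\left(-2\right) 6 \cdot 21 \cdot 26 = \left(-12\right) 21 \cdot 26 = \left(-252\right) 26 = -6552$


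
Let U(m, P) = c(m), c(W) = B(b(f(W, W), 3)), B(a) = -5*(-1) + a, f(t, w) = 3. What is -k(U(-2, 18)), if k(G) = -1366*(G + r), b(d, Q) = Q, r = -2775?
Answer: -3779722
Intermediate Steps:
B(a) = 5 + a
c(W) = 8 (c(W) = 5 + 3 = 8)
U(m, P) = 8
k(G) = 3790650 - 1366*G (k(G) = -1366*(G - 2775) = -1366*(-2775 + G) = 3790650 - 1366*G)
-k(U(-2, 18)) = -(3790650 - 1366*8) = -(3790650 - 10928) = -1*3779722 = -3779722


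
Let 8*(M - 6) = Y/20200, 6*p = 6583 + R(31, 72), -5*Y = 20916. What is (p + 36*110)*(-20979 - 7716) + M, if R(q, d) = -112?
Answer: -29205109808229/202000 ≈ -1.4458e+8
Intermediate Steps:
Y = -20916/5 (Y = -⅕*20916 = -20916/5 ≈ -4183.2)
p = 2157/2 (p = (6583 - 112)/6 = (⅙)*6471 = 2157/2 ≈ 1078.5)
M = 1206771/202000 (M = 6 + (-20916/5/20200)/8 = 6 + (-20916/5*1/20200)/8 = 6 + (⅛)*(-5229/25250) = 6 - 5229/202000 = 1206771/202000 ≈ 5.9741)
(p + 36*110)*(-20979 - 7716) + M = (2157/2 + 36*110)*(-20979 - 7716) + 1206771/202000 = (2157/2 + 3960)*(-28695) + 1206771/202000 = (10077/2)*(-28695) + 1206771/202000 = -289159515/2 + 1206771/202000 = -29205109808229/202000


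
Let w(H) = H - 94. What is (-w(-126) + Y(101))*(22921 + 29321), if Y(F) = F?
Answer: 16769682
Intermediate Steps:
w(H) = -94 + H
(-w(-126) + Y(101))*(22921 + 29321) = (-(-94 - 126) + 101)*(22921 + 29321) = (-1*(-220) + 101)*52242 = (220 + 101)*52242 = 321*52242 = 16769682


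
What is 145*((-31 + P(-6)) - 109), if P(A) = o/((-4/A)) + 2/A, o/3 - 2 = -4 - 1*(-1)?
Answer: -126005/6 ≈ -21001.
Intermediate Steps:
o = -3 (o = 6 + 3*(-4 - 1*(-1)) = 6 + 3*(-4 + 1) = 6 + 3*(-3) = 6 - 9 = -3)
P(A) = 2/A + 3*A/4 (P(A) = -3*(-A/4) + 2/A = -(-3)*A/4 + 2/A = 3*A/4 + 2/A = 2/A + 3*A/4)
145*((-31 + P(-6)) - 109) = 145*((-31 + (2/(-6) + (¾)*(-6))) - 109) = 145*((-31 + (2*(-⅙) - 9/2)) - 109) = 145*((-31 + (-⅓ - 9/2)) - 109) = 145*((-31 - 29/6) - 109) = 145*(-215/6 - 109) = 145*(-869/6) = -126005/6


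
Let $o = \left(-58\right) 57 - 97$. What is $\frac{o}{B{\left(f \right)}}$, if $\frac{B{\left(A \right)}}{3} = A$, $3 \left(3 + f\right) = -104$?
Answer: $\frac{3403}{113} \approx 30.115$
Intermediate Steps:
$f = - \frac{113}{3}$ ($f = -3 + \frac{1}{3} \left(-104\right) = -3 - \frac{104}{3} = - \frac{113}{3} \approx -37.667$)
$B{\left(A \right)} = 3 A$
$o = -3403$ ($o = -3306 - 97 = -3403$)
$\frac{o}{B{\left(f \right)}} = - \frac{3403}{3 \left(- \frac{113}{3}\right)} = - \frac{3403}{-113} = \left(-3403\right) \left(- \frac{1}{113}\right) = \frac{3403}{113}$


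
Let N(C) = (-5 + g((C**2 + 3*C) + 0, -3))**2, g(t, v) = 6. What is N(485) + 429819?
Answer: 429820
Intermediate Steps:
N(C) = 1 (N(C) = (-5 + 6)**2 = 1**2 = 1)
N(485) + 429819 = 1 + 429819 = 429820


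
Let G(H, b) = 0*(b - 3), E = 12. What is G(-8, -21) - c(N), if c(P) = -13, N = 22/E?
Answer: 13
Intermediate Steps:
G(H, b) = 0 (G(H, b) = 0*(-3 + b) = 0)
N = 11/6 (N = 22/12 = 22*(1/12) = 11/6 ≈ 1.8333)
G(-8, -21) - c(N) = 0 - 1*(-13) = 0 + 13 = 13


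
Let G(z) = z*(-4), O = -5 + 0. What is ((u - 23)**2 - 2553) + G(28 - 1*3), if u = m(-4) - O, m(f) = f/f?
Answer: -2364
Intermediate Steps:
m(f) = 1
O = -5
u = 6 (u = 1 - 1*(-5) = 1 + 5 = 6)
G(z) = -4*z
((u - 23)**2 - 2553) + G(28 - 1*3) = ((6 - 23)**2 - 2553) - 4*(28 - 1*3) = ((-17)**2 - 2553) - 4*(28 - 3) = (289 - 2553) - 4*25 = -2264 - 100 = -2364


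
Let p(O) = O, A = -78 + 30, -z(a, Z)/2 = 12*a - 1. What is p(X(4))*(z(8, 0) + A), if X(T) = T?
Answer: -952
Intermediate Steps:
z(a, Z) = 2 - 24*a (z(a, Z) = -2*(12*a - 1) = -2*(-1 + 12*a) = 2 - 24*a)
A = -48
p(X(4))*(z(8, 0) + A) = 4*((2 - 24*8) - 48) = 4*((2 - 192) - 48) = 4*(-190 - 48) = 4*(-238) = -952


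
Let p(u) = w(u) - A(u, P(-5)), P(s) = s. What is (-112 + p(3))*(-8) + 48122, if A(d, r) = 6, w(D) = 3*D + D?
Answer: 48970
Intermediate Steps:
w(D) = 4*D
p(u) = -6 + 4*u (p(u) = 4*u - 1*6 = 4*u - 6 = -6 + 4*u)
(-112 + p(3))*(-8) + 48122 = (-112 + (-6 + 4*3))*(-8) + 48122 = (-112 + (-6 + 12))*(-8) + 48122 = (-112 + 6)*(-8) + 48122 = -106*(-8) + 48122 = 848 + 48122 = 48970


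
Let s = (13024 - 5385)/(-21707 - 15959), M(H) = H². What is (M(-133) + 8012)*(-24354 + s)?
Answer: -23576180182503/37666 ≈ -6.2593e+8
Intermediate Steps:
s = -7639/37666 (s = 7639/(-37666) = 7639*(-1/37666) = -7639/37666 ≈ -0.20281)
(M(-133) + 8012)*(-24354 + s) = ((-133)² + 8012)*(-24354 - 7639/37666) = (17689 + 8012)*(-917325403/37666) = 25701*(-917325403/37666) = -23576180182503/37666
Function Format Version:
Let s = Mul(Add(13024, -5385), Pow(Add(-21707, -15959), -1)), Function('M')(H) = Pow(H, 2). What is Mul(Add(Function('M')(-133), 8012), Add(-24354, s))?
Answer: Rational(-23576180182503, 37666) ≈ -6.2593e+8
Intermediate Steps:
s = Rational(-7639, 37666) (s = Mul(7639, Pow(-37666, -1)) = Mul(7639, Rational(-1, 37666)) = Rational(-7639, 37666) ≈ -0.20281)
Mul(Add(Function('M')(-133), 8012), Add(-24354, s)) = Mul(Add(Pow(-133, 2), 8012), Add(-24354, Rational(-7639, 37666))) = Mul(Add(17689, 8012), Rational(-917325403, 37666)) = Mul(25701, Rational(-917325403, 37666)) = Rational(-23576180182503, 37666)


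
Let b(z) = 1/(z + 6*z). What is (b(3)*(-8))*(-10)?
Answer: 80/21 ≈ 3.8095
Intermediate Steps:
b(z) = 1/(7*z)
(b(3)*(-8))*(-10) = (((⅐)/3)*(-8))*(-10) = (((⅐)*(⅓))*(-8))*(-10) = ((1/21)*(-8))*(-10) = -8/21*(-10) = 80/21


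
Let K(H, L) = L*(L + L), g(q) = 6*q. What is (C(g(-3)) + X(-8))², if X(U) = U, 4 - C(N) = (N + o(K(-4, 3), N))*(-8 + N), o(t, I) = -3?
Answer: 302500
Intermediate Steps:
K(H, L) = 2*L² (K(H, L) = L*(2*L) = 2*L²)
C(N) = 4 - (-8 + N)*(-3 + N) (C(N) = 4 - (N - 3)*(-8 + N) = 4 - (-3 + N)*(-8 + N) = 4 - (-8 + N)*(-3 + N))
(C(g(-3)) + X(-8))² = ((-20 - (6*(-3))² + 11*(6*(-3))) - 8)² = ((-20 - 1*(-18)² + 11*(-18)) - 8)² = ((-20 - 1*324 - 198) - 8)² = ((-20 - 324 - 198) - 8)² = (-542 - 8)² = (-550)² = 302500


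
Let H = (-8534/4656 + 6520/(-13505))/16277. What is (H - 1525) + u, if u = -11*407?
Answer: -614296336104991/102348604056 ≈ -6002.0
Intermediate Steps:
u = -4477
H = -14560879/102348604056 (H = (-8534*1/4656 + 6520*(-1/13505))*(1/16277) = (-4267/2328 - 1304/2701)*(1/16277) = -14560879/6287928*1/16277 = -14560879/102348604056 ≈ -0.00014227)
(H - 1525) + u = (-14560879/102348604056 - 1525) - 4477 = -156081635746279/102348604056 - 4477 = -614296336104991/102348604056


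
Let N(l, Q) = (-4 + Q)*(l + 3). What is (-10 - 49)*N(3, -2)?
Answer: 2124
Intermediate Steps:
N(l, Q) = (-4 + Q)*(3 + l)
(-10 - 49)*N(3, -2) = (-10 - 49)*(-12 - 4*3 + 3*(-2) - 2*3) = -59*(-12 - 12 - 6 - 6) = -59*(-36) = 2124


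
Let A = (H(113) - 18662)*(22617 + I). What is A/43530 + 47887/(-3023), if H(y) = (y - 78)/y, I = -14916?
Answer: -16442666381421/4956601490 ≈ -3317.3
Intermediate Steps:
H(y) = (-78 + y)/y
A = -16239645471/113 (A = ((-78 + 113)/113 - 18662)*(22617 - 14916) = ((1/113)*35 - 18662)*7701 = (35/113 - 18662)*7701 = -2108771/113*7701 = -16239645471/113 ≈ -1.4371e+8)
A/43530 + 47887/(-3023) = -16239645471/113/43530 + 47887/(-3023) = -16239645471/113*1/43530 + 47887*(-1/3023) = -5413215157/1639630 - 47887/3023 = -16442666381421/4956601490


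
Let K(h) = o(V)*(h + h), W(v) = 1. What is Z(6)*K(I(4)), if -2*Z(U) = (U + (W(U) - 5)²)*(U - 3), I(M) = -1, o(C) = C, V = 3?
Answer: 198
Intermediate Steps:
K(h) = 6*h (K(h) = 3*(h + h) = 3*(2*h) = 6*h)
Z(U) = -(-3 + U)*(16 + U)/2 (Z(U) = -(U + (1 - 5)²)*(U - 3)/2 = -(U + (-4)²)*(-3 + U)/2 = -(U + 16)*(-3 + U)/2 = -(16 + U)*(-3 + U)/2 = -(-3 + U)*(16 + U)/2)
Z(6)*K(I(4)) = (24 - 13/2*6 - ½*6²)*(6*(-1)) = (24 - 39 - ½*36)*(-6) = (24 - 39 - 18)*(-6) = -33*(-6) = 198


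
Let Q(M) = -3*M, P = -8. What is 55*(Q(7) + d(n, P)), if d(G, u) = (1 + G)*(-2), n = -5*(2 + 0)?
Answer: -165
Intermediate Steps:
n = -10 (n = -5*2 = -10)
d(G, u) = -2 - 2*G
55*(Q(7) + d(n, P)) = 55*(-3*7 + (-2 - 2*(-10))) = 55*(-21 + (-2 + 20)) = 55*(-21 + 18) = 55*(-3) = -165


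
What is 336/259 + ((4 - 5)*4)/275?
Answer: 13052/10175 ≈ 1.2828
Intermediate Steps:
336/259 + ((4 - 5)*4)/275 = 336*(1/259) - 1*4*(1/275) = 48/37 - 4*1/275 = 48/37 - 4/275 = 13052/10175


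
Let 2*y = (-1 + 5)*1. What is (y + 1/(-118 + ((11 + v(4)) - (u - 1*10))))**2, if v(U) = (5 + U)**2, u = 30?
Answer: 8281/2116 ≈ 3.9135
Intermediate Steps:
y = 2 (y = ((-1 + 5)*1)/2 = (4*1)/2 = (1/2)*4 = 2)
(y + 1/(-118 + ((11 + v(4)) - (u - 1*10))))**2 = (2 + 1/(-118 + ((11 + (5 + 4)**2) - (30 - 1*10))))**2 = (2 + 1/(-118 + ((11 + 9**2) - (30 - 10))))**2 = (2 + 1/(-118 + ((11 + 81) - 1*20)))**2 = (2 + 1/(-118 + (92 - 20)))**2 = (2 + 1/(-118 + 72))**2 = (2 + 1/(-46))**2 = (2 - 1/46)**2 = (91/46)**2 = 8281/2116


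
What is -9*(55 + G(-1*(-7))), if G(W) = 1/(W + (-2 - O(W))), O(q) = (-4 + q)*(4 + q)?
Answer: -13851/28 ≈ -494.68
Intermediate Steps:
G(W) = 1/(14 + W - W**2) (G(W) = 1/(W + (-2 - (-16 + W**2))) = 1/(W + (-2 + (16 - W**2))) = 1/(W + (14 - W**2)) = 1/(14 + W - W**2))
-9*(55 + G(-1*(-7))) = -9*(55 + 1/(14 - 1*(-7) - (-1*(-7))**2)) = -9*(55 + 1/(14 + 7 - 1*7**2)) = -9*(55 + 1/(14 + 7 - 1*49)) = -9*(55 + 1/(14 + 7 - 49)) = -9*(55 + 1/(-28)) = -9*(55 - 1/28) = -9*1539/28 = -13851/28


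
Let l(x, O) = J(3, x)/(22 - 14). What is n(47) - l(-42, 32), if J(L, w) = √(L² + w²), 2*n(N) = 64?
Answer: 32 - 3*√197/8 ≈ 26.737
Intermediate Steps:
n(N) = 32 (n(N) = (½)*64 = 32)
l(x, O) = √(9 + x²)/8 (l(x, O) = √(3² + x²)/(22 - 14) = √(9 + x²)/8)
n(47) - l(-42, 32) = 32 - √(9 + (-42)²)/8 = 32 - √(9 + 1764)/8 = 32 - √1773/8 = 32 - 3*√197/8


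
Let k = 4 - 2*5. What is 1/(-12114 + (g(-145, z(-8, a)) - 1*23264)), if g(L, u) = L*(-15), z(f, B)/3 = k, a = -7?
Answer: -1/33203 ≈ -3.0118e-5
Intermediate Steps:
k = -6 (k = 4 - 10 = -6)
z(f, B) = -18 (z(f, B) = 3*(-6) = -18)
g(L, u) = -15*L
1/(-12114 + (g(-145, z(-8, a)) - 1*23264)) = 1/(-12114 + (-15*(-145) - 1*23264)) = 1/(-12114 + (2175 - 23264)) = 1/(-12114 - 21089) = 1/(-33203) = -1/33203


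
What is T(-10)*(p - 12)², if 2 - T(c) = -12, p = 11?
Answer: 14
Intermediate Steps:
T(c) = 14 (T(c) = 2 - 1*(-12) = 2 + 12 = 14)
T(-10)*(p - 12)² = 14*(11 - 12)² = 14*(-1)² = 14*1 = 14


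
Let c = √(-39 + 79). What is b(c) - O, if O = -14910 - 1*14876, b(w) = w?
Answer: 29786 + 2*√10 ≈ 29792.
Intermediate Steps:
c = 2*√10 (c = √40 = 2*√10 ≈ 6.3246)
O = -29786 (O = -14910 - 14876 = -29786)
b(c) - O = 2*√10 - 1*(-29786) = 2*√10 + 29786 = 29786 + 2*√10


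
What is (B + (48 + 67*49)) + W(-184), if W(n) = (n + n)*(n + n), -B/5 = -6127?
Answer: 169390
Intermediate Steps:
B = 30635 (B = -5*(-6127) = 30635)
W(n) = 4*n**2 (W(n) = (2*n)*(2*n) = 4*n**2)
(B + (48 + 67*49)) + W(-184) = (30635 + (48 + 67*49)) + 4*(-184)**2 = (30635 + (48 + 3283)) + 4*33856 = (30635 + 3331) + 135424 = 33966 + 135424 = 169390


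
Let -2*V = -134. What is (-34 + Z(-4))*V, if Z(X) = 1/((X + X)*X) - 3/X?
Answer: -71221/32 ≈ -2225.7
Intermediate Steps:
V = 67 (V = -½*(-134) = 67)
Z(X) = 1/(2*X²) - 3/X (Z(X) = 1/(((2*X))*X) - 3/X = (1/(2*X))/X - 3/X = 1/(2*X²) - 3/X)
(-34 + Z(-4))*V = (-34 + (½)*(1 - 6*(-4))/(-4)²)*67 = (-34 + (½)*(1/16)*(1 + 24))*67 = (-34 + (½)*(1/16)*25)*67 = (-34 + 25/32)*67 = -1063/32*67 = -71221/32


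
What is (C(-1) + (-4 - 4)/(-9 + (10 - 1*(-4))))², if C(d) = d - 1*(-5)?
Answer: 144/25 ≈ 5.7600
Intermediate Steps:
C(d) = 5 + d (C(d) = d + 5 = 5 + d)
(C(-1) + (-4 - 4)/(-9 + (10 - 1*(-4))))² = ((5 - 1) + (-4 - 4)/(-9 + (10 - 1*(-4))))² = (4 - 8/(-9 + (10 + 4)))² = (4 - 8/(-9 + 14))² = (4 - 8/5)² = (12/5)² = 144/25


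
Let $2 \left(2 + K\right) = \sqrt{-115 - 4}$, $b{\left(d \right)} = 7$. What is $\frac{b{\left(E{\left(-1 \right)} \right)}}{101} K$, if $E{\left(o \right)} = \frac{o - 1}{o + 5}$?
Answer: $- \frac{14}{101} + \frac{7 i \sqrt{119}}{202} \approx -0.13861 + 0.37802 i$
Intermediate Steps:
$E{\left(o \right)} = \frac{-1 + o}{5 + o}$
$K = -2 + \frac{i \sqrt{119}}{2}$ ($K = -2 + \frac{\sqrt{-115 - 4}}{2} = -2 + \frac{\sqrt{-119}}{2} = -2 + \frac{i \sqrt{119}}{2} \approx -2.0 + 5.4544 i$)
$\frac{b{\left(E{\left(-1 \right)} \right)}}{101} K = \frac{7}{101} \left(-2 + \frac{i \sqrt{119}}{2}\right) = 7 \cdot \frac{1}{101} \left(-2 + \frac{i \sqrt{119}}{2}\right) = \frac{7 \left(-2 + \frac{i \sqrt{119}}{2}\right)}{101} = - \frac{14}{101} + \frac{7 i \sqrt{119}}{202}$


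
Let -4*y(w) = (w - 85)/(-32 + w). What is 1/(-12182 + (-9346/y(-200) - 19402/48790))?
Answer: 278103/5075237933 ≈ 5.4796e-5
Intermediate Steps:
y(w) = -(-85 + w)/(4*(-32 + w)) (y(w) = -(w - 85)/(4*(-32 + w)) = -(-85 + w)/(4*(-32 + w)))
1/(-12182 + (-9346/y(-200) - 19402/48790)) = 1/(-12182 + (-9346*4*(-32 - 200)/(85 - 1*(-200)) - 19402/48790)) = 1/(-12182 + (-9346*(-928/(85 + 200)) - 19402*1/48790)) = 1/(-12182 + (-9346/((1/4)*(-1/232)*285) - 9701/24395)) = 1/(-12182 + (-9346/(-285/928) - 9701/24395)) = 1/(-12182 + (-9346*(-928/285) - 9701/24395)) = 1/(-12182 + (8673088/285 - 9701/24395)) = 1/(-12182 + 8463088679/278103) = 1/(5075237933/278103) = 278103/5075237933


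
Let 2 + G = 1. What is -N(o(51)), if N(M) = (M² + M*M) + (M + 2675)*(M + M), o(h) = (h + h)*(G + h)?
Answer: -131325000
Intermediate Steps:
G = -1 (G = -2 + 1 = -1)
o(h) = 2*h*(-1 + h) (o(h) = (h + h)*(-1 + h) = (2*h)*(-1 + h) = 2*h*(-1 + h))
N(M) = 2*M² + 2*M*(2675 + M) (N(M) = (M² + M²) + (2675 + M)*(2*M) = 2*M² + 2*M*(2675 + M))
-N(o(51)) = -2*2*51*(-1 + 51)*(2675 + 2*(2*51*(-1 + 51))) = -2*2*51*50*(2675 + 2*(2*51*50)) = -2*5100*(2675 + 2*5100) = -2*5100*(2675 + 10200) = -2*5100*12875 = -1*131325000 = -131325000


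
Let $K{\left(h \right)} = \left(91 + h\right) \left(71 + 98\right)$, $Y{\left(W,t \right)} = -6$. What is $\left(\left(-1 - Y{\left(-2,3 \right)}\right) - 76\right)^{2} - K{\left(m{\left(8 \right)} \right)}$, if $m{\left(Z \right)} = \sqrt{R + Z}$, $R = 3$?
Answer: $-10338 - 169 \sqrt{11} \approx -10899.0$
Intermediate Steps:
$m{\left(Z \right)} = \sqrt{3 + Z}$
$K{\left(h \right)} = 15379 + 169 h$ ($K{\left(h \right)} = \left(91 + h\right) 169 = 15379 + 169 h$)
$\left(\left(-1 - Y{\left(-2,3 \right)}\right) - 76\right)^{2} - K{\left(m{\left(8 \right)} \right)} = \left(\left(-1 - -6\right) - 76\right)^{2} - \left(15379 + 169 \sqrt{3 + 8}\right) = \left(\left(-1 + 6\right) - 76\right)^{2} - \left(15379 + 169 \sqrt{11}\right) = \left(5 - 76\right)^{2} - \left(15379 + 169 \sqrt{11}\right) = \left(-71\right)^{2} - \left(15379 + 169 \sqrt{11}\right) = 5041 - \left(15379 + 169 \sqrt{11}\right) = -10338 - 169 \sqrt{11}$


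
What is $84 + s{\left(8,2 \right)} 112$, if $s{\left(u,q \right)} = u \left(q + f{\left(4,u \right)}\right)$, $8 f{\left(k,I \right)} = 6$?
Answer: $2548$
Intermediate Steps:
$f{\left(k,I \right)} = \frac{3}{4}$ ($f{\left(k,I \right)} = \frac{1}{8} \cdot 6 = \frac{3}{4}$)
$s{\left(u,q \right)} = u \left(\frac{3}{4} + q\right)$ ($s{\left(u,q \right)} = u \left(q + \frac{3}{4}\right) = u \left(\frac{3}{4} + q\right)$)
$84 + s{\left(8,2 \right)} 112 = 84 + \frac{1}{4} \cdot 8 \left(3 + 4 \cdot 2\right) 112 = 84 + \frac{1}{4} \cdot 8 \left(3 + 8\right) 112 = 84 + \frac{1}{4} \cdot 8 \cdot 11 \cdot 112 = 84 + 22 \cdot 112 = 84 + 2464 = 2548$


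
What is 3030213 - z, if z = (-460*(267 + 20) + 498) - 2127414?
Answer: 5289149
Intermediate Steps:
z = -2258936 (z = (-460*287 + 498) - 2127414 = (-132020 + 498) - 2127414 = -131522 - 2127414 = -2258936)
3030213 - z = 3030213 - 1*(-2258936) = 3030213 + 2258936 = 5289149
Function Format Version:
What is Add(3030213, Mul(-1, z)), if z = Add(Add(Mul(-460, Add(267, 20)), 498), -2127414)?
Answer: 5289149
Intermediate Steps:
z = -2258936 (z = Add(Add(Mul(-460, 287), 498), -2127414) = Add(Add(-132020, 498), -2127414) = Add(-131522, -2127414) = -2258936)
Add(3030213, Mul(-1, z)) = Add(3030213, Mul(-1, -2258936)) = Add(3030213, 2258936) = 5289149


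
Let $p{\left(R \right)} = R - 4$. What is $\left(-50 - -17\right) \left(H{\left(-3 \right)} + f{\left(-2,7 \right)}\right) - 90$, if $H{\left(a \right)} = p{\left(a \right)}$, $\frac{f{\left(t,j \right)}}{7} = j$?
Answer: $-1476$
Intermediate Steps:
$f{\left(t,j \right)} = 7 j$
$p{\left(R \right)} = -4 + R$
$H{\left(a \right)} = -4 + a$
$\left(-50 - -17\right) \left(H{\left(-3 \right)} + f{\left(-2,7 \right)}\right) - 90 = \left(-50 - -17\right) \left(\left(-4 - 3\right) + 7 \cdot 7\right) - 90 = \left(-50 + 17\right) \left(-7 + 49\right) - 90 = \left(-33\right) 42 - 90 = -1386 - 90 = -1476$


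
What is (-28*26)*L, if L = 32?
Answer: -23296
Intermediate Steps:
(-28*26)*L = -28*26*32 = -728*32 = -23296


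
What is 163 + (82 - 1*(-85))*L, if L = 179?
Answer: 30056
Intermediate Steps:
163 + (82 - 1*(-85))*L = 163 + (82 - 1*(-85))*179 = 163 + (82 + 85)*179 = 163 + 167*179 = 163 + 29893 = 30056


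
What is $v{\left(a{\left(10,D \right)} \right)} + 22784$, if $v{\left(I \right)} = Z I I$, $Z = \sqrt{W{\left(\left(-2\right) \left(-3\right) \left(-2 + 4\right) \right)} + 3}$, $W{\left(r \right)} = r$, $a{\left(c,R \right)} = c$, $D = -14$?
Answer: $22784 + 100 \sqrt{15} \approx 23171.0$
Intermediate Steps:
$Z = \sqrt{15}$ ($Z = \sqrt{\left(-2\right) \left(-3\right) \left(-2 + 4\right) + 3} = \sqrt{6 \cdot 2 + 3} = \sqrt{12 + 3} = \sqrt{15} \approx 3.873$)
$v{\left(I \right)} = \sqrt{15} I^{2}$ ($v{\left(I \right)} = \sqrt{15} I I = I \sqrt{15} I = \sqrt{15} I^{2}$)
$v{\left(a{\left(10,D \right)} \right)} + 22784 = \sqrt{15} \cdot 10^{2} + 22784 = \sqrt{15} \cdot 100 + 22784 = 100 \sqrt{15} + 22784 = 22784 + 100 \sqrt{15}$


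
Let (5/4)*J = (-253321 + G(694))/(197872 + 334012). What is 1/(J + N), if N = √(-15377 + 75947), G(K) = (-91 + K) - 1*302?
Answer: 1121477414/178492163865759 + 17681286841*√6730/356984327731518 ≈ 0.0040695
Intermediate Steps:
G(K) = -393 + K (G(K) = (-91 + K) - 302 = -393 + K)
J = -50604/132971 (J = 4*((-253321 + (-393 + 694))/(197872 + 334012))/5 = 4*((-253321 + 301)/531884)/5 = 4*(-253020*1/531884)/5 = (⅘)*(-63255/132971) = -50604/132971 ≈ -0.38056)
N = 3*√6730 (N = √60570 = 3*√6730 ≈ 246.11)
1/(J + N) = 1/(-50604/132971 + 3*√6730)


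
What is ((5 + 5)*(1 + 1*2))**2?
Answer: 900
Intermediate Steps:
((5 + 5)*(1 + 1*2))**2 = (10*(1 + 2))**2 = (10*3)**2 = 30**2 = 900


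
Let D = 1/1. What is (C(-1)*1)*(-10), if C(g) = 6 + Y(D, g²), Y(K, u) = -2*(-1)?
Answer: -80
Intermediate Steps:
D = 1
Y(K, u) = 2
C(g) = 8 (C(g) = 6 + 2 = 8)
(C(-1)*1)*(-10) = (8*1)*(-10) = 8*(-10) = -80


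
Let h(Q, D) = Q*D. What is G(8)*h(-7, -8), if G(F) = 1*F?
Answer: 448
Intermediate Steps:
h(Q, D) = D*Q
G(F) = F
G(8)*h(-7, -8) = 8*(-8*(-7)) = 8*56 = 448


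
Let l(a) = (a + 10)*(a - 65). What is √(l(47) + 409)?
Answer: I*√617 ≈ 24.839*I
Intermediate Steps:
l(a) = (-65 + a)*(10 + a) (l(a) = (10 + a)*(-65 + a) = (-65 + a)*(10 + a))
√(l(47) + 409) = √((-650 + 47² - 55*47) + 409) = √((-650 + 2209 - 2585) + 409) = √(-1026 + 409) = √(-617) = I*√617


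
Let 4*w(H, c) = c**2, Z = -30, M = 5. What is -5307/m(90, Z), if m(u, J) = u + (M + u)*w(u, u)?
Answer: -1769/64155 ≈ -0.027574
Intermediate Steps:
w(H, c) = c**2/4
m(u, J) = u + u**2*(5 + u)/4 (m(u, J) = u + (5 + u)*(u**2/4) = u + u**2*(5 + u)/4)
-5307/m(90, Z) = -5307*2/(45*(4 + 90**2 + 5*90)) = -5307*2/(45*(4 + 8100 + 450)) = -5307/((1/4)*90*8554) = -5307/192465 = -5307*1/192465 = -1769/64155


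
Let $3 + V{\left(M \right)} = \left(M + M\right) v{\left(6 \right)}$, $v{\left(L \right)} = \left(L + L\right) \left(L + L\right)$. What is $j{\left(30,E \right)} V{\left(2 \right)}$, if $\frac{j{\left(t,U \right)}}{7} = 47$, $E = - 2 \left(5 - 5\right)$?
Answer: $188517$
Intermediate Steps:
$E = 0$ ($E = \left(-2\right) 0 = 0$)
$v{\left(L \right)} = 4 L^{2}$ ($v{\left(L \right)} = 2 L 2 L = 4 L^{2}$)
$j{\left(t,U \right)} = 329$ ($j{\left(t,U \right)} = 7 \cdot 47 = 329$)
$V{\left(M \right)} = -3 + 288 M$ ($V{\left(M \right)} = -3 + \left(M + M\right) 4 \cdot 6^{2} = -3 + 2 M 4 \cdot 36 = -3 + 2 M 144 = -3 + 288 M$)
$j{\left(30,E \right)} V{\left(2 \right)} = 329 \left(-3 + 288 \cdot 2\right) = 329 \left(-3 + 576\right) = 329 \cdot 573 = 188517$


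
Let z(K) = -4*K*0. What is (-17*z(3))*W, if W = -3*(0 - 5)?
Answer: 0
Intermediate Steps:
z(K) = 0
W = 15 (W = -3*(-5) = 15)
(-17*z(3))*W = -17*0*15 = 0*15 = 0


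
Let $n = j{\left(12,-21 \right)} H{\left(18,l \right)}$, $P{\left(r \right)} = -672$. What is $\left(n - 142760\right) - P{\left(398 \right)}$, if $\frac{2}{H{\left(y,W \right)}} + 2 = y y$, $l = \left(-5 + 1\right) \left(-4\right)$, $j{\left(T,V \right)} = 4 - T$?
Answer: $- \frac{22876176}{161} \approx -1.4209 \cdot 10^{5}$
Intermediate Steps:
$l = 16$ ($l = \left(-4\right) \left(-4\right) = 16$)
$H{\left(y,W \right)} = \frac{2}{-2 + y^{2}}$ ($H{\left(y,W \right)} = \frac{2}{-2 + y y} = \frac{2}{-2 + y^{2}}$)
$n = - \frac{8}{161}$ ($n = \left(4 - 12\right) \frac{2}{-2 + 18^{2}} = \left(4 - 12\right) \frac{2}{-2 + 324} = - 8 \cdot \frac{2}{322} = - 8 \cdot 2 \cdot \frac{1}{322} = \left(-8\right) \frac{1}{161} = - \frac{8}{161} \approx -0.049689$)
$\left(n - 142760\right) - P{\left(398 \right)} = \left(- \frac{8}{161} - 142760\right) - -672 = - \frac{22984368}{161} + 672 = - \frac{22876176}{161}$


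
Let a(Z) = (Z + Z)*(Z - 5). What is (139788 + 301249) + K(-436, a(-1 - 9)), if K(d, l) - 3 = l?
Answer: 441340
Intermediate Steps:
a(Z) = 2*Z*(-5 + Z) (a(Z) = (2*Z)*(-5 + Z) = 2*Z*(-5 + Z))
K(d, l) = 3 + l
(139788 + 301249) + K(-436, a(-1 - 9)) = (139788 + 301249) + (3 + 2*(-1 - 9)*(-5 + (-1 - 9))) = 441037 + (3 + 2*(-10)*(-5 - 10)) = 441037 + (3 + 2*(-10)*(-15)) = 441037 + (3 + 300) = 441037 + 303 = 441340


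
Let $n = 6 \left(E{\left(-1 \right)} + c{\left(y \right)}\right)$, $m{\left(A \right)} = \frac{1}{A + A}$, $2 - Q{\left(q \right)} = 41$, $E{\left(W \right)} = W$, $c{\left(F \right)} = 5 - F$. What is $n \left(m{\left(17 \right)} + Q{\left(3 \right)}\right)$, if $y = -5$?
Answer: $- \frac{35775}{17} \approx -2104.4$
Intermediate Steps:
$Q{\left(q \right)} = -39$ ($Q{\left(q \right)} = 2 - 41 = -39$)
$m{\left(A \right)} = \frac{1}{2 A}$
$n = 54$ ($n = 6 \left(-1 + \left(5 - -5\right)\right) = 6 \left(-1 + \left(5 + 5\right)\right) = 6 \left(-1 + 10\right) = 6 \cdot 9 = 54$)
$n \left(m{\left(17 \right)} + Q{\left(3 \right)}\right) = 54 \left(\frac{1}{2 \cdot 17} - 39\right) = 54 \left(\frac{1}{2} \cdot \frac{1}{17} - 39\right) = 54 \left(\frac{1}{34} - 39\right) = 54 \left(- \frac{1325}{34}\right) = - \frac{35775}{17}$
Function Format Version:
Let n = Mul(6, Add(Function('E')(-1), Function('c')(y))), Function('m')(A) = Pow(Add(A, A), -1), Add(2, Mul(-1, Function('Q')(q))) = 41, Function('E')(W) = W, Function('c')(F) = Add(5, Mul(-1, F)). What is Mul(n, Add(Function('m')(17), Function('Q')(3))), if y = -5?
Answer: Rational(-35775, 17) ≈ -2104.4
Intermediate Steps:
Function('Q')(q) = -39 (Function('Q')(q) = Add(2, Mul(-1, 41)) = Add(2, -41) = -39)
Function('m')(A) = Mul(Rational(1, 2), Pow(A, -1)) (Function('m')(A) = Pow(Mul(2, A), -1) = Mul(Rational(1, 2), Pow(A, -1)))
n = 54 (n = Mul(6, Add(-1, Add(5, Mul(-1, -5)))) = Mul(6, Add(-1, Add(5, 5))) = Mul(6, Add(-1, 10)) = Mul(6, 9) = 54)
Mul(n, Add(Function('m')(17), Function('Q')(3))) = Mul(54, Add(Mul(Rational(1, 2), Pow(17, -1)), -39)) = Mul(54, Add(Mul(Rational(1, 2), Rational(1, 17)), -39)) = Mul(54, Add(Rational(1, 34), -39)) = Mul(54, Rational(-1325, 34)) = Rational(-35775, 17)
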